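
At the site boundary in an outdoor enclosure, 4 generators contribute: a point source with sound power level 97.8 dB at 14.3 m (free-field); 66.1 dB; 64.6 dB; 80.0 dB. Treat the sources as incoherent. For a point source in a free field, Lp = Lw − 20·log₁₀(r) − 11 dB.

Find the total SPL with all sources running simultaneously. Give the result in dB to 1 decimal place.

Source at 14.3 m: Lp = 97.8 − 20·log₁₀(14.3) − 11 = 63.7 dB.
Σ 10^(Lᵢ/10) = 1.093e+08.
L_total = 10·log₁₀(1.093e+08) = 80.4 dB.

80.4 dB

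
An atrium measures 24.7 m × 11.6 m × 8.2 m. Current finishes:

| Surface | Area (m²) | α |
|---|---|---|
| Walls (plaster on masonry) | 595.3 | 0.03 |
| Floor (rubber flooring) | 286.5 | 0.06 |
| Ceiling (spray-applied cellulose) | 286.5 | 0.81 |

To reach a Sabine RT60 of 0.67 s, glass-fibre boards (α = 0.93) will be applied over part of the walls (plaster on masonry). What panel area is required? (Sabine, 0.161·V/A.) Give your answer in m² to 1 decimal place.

A₁ = Σ Sᵢαᵢ = 595.3×0.03 + 286.5×0.06 + 286.5×0.81 = 267.114 sabins.
V = 2349.464 m³. Target absorption A₂ = 0.161 × 2349.464 / 0.67 = 564.573 sabins.
Absorption to add: 564.573 − 267.114 = 297.459 sabins.
Net gain per m²: Δα = 0.93 − 0.03 = 0.90.
Area = ΔA/Δα = 297.459/0.90 = 330.5 m².

330.5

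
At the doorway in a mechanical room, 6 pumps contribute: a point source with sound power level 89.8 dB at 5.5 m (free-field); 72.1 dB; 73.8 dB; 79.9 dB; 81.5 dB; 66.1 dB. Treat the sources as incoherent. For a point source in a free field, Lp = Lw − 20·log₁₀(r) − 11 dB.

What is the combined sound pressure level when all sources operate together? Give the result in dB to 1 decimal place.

Source at 5.5 m: Lp = 89.8 − 20·log₁₀(5.5) − 11 = 64.0 dB.
Sum in the linear (power) domain: Σ 10^(Lᵢ/10) = 10^(64.0/10) + 10^(72.1/10) + 10^(73.8/10) + 10^(79.9/10) + 10^(81.5/10) + 10^(66.1/10) = 2.858e+08.
Back to dB: 10·log₁₀ Σ = 84.6 dB.

84.6 dB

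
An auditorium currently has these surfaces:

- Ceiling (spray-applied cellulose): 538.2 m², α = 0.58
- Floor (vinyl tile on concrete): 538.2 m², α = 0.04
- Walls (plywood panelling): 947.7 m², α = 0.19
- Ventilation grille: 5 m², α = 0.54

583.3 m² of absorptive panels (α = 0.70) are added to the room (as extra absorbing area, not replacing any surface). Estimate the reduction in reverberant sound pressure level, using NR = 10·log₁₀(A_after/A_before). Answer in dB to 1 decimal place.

Equivalent absorption area: A_before = 538.2·0.58 + 538.2·0.04 + 947.7·0.19 + 5·0.54 = 516.447 m².
Added absorption = 583.3 × 0.70 = 408.310 sabins.
A_after = 516.447 + 408.310 = 924.757 sabins.
NR = 10·log₁₀(924.757/516.447) = 2.5 dB.

2.5 dB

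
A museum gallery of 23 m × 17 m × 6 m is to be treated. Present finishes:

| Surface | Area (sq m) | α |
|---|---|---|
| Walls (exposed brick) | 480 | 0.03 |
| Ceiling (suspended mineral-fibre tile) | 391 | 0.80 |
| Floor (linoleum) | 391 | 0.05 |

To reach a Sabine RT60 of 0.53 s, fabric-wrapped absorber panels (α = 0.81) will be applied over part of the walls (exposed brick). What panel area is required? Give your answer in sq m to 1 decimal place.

Summing Sᵢαᵢ: 14.400 + 312.800 + 19.550 → A₁ = 346.750 sabins.
Required A₂ = 0.161·2346/0.53 = 712.653 sabins.
ΔA needed = 712.653 − 346.750 = 365.903 sabins.
Net gain per sq m: Δα = 0.81 − 0.03 = 0.78.
Panel area = 365.903 / 0.78 = 469.1 sq m.

469.1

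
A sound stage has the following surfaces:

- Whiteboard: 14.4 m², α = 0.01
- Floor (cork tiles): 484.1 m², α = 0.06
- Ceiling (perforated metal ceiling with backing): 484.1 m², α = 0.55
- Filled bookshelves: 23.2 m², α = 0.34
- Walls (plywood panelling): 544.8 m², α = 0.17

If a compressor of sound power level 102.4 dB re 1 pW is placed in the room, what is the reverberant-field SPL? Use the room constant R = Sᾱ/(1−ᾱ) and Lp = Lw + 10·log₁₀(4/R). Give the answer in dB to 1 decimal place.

81.2 dB

Σ(Sᵢαᵢ) = 14.4×0.01 + 484.1×0.06 + 484.1×0.55 + 23.2×0.34 + 544.8×0.17 = 395.949; total area S = 1550.6 m².
ᾱ = 0.2554, so room constant R = A/(1−ᾱ) = 531.761 m².
Lp = 102.4 + 10·log₁₀(4/531.761) = 102.4 + (-21.24) = 81.2 dB.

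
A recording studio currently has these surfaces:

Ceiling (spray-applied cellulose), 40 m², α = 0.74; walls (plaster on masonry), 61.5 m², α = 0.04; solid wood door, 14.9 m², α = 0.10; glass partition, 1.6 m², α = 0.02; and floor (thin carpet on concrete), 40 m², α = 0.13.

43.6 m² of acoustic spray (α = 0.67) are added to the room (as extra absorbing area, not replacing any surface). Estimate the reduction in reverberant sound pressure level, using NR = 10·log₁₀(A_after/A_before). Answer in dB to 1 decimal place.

A_before = Σ Sᵢαᵢ = 40×0.74 + 61.5×0.04 + 14.9×0.10 + 1.6×0.02 + 40×0.13 = 38.782 sabins.
Treatment contributes 43.6·0.67 = 29.212 sabins.
New total A_after = 67.994 sabins.
Reduction = 10 log₁₀(A_after/A_before) = 10 log₁₀(1.7532) = 2.4 dB.

2.4 dB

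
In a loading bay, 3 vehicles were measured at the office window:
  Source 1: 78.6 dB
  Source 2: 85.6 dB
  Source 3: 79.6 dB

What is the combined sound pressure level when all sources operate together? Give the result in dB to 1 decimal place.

Σ 10^(Lᵢ/10) = 5.267e+08.
Back to dB: 10·log₁₀ Σ = 87.2 dB.

87.2 dB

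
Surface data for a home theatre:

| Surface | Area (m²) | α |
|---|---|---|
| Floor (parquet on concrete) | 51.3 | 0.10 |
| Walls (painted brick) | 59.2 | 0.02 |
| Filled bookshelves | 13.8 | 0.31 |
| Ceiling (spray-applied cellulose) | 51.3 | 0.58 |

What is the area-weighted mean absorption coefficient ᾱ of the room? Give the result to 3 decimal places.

Total surface area S = 175.6 m².
A = 51.3·0.10 + 59.2·0.02 + 13.8·0.31 + 51.3·0.58 = 40.346 sabins.
ᾱ = A/S = 0.230.

0.230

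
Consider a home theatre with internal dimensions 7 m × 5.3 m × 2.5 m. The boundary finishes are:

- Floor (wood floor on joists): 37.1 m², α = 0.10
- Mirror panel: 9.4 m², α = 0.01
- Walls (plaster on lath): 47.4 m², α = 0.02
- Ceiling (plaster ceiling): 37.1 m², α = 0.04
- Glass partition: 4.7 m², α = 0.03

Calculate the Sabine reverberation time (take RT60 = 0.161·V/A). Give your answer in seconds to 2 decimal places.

A = Σ Sᵢαᵢ = 37.1·0.10 + 9.4·0.01 + 47.4·0.02 + 37.1·0.04 + 4.7·0.03 = 6.377 sabins.
Volume V = 7 × 5.3 × 2.5 = 92.75 m³.
T = 0.161 V/A = 0.161·92.75/6.377 = 2.34 s.

2.34 s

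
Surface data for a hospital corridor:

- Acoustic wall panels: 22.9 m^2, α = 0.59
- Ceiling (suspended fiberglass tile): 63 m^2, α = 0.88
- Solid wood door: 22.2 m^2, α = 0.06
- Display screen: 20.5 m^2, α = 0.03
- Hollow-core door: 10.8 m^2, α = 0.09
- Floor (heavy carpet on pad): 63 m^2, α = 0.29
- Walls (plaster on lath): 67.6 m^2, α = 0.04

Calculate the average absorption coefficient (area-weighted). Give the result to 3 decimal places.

S = Σ Sᵢ = 22.9 + 63 + 22.2 + 20.5 + 10.8 + 63 + 67.6 = 270.0 m^2.
Weighted sum Σ Sα = 92.844.
ᾱ = A/S = 0.344.

0.344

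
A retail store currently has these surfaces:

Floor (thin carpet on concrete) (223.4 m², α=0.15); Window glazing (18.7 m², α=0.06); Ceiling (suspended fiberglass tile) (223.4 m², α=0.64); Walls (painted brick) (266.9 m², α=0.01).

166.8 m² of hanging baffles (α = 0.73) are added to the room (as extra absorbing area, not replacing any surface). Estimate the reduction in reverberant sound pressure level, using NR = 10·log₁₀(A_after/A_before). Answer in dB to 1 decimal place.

A_before = Σ Sᵢαᵢ = 223.4*0.15 + 18.7*0.06 + 223.4*0.64 + 266.9*0.01 = 180.277 sabins.
Added absorption = 166.8 × 0.73 = 121.764 sabins.
A_after = 180.277 + 121.764 = 302.041 sabins.
Reduction = 10 log₁₀(A_after/A_before) = 10 log₁₀(1.6754) = 2.2 dB.

2.2 dB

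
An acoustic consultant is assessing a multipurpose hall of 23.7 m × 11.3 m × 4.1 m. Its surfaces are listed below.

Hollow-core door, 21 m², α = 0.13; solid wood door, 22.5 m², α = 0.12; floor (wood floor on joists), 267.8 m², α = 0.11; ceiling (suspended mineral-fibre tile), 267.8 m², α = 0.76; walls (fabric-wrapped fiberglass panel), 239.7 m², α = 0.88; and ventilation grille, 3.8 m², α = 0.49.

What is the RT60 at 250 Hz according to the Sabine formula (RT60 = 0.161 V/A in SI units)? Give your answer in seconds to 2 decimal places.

Total absorption A = 21·0.13 + 22.5·0.12 + 267.8·0.11 + 267.8·0.76 + 239.7·0.88 + 3.8·0.49
  = 2.730 + 2.700 + 29.458 + 203.528 + 210.936 + 1.862 = 451.214 m² sabins.
V = 23.7·11.3·4.1 = 1098.021 m³.
Sabine: RT60 = 0.161 × 1098.021 / 451.214 = 0.39 s.

0.39 seconds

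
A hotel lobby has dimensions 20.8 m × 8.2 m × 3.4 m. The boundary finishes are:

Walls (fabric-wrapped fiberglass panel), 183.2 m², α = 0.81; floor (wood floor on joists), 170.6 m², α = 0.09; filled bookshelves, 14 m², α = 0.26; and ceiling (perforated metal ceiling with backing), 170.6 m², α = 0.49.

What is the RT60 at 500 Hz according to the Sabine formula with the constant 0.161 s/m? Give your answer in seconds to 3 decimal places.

Equivalent absorption area: A = 183.2*0.81 + 170.6*0.09 + 14*0.26 + 170.6*0.49 = 250.980 m².
Volume V = 20.8 × 8.2 × 3.4 = 579.904 m³.
T = 0.161 V/A = 0.161·579.904/250.980 = 0.372 s.

0.372 sec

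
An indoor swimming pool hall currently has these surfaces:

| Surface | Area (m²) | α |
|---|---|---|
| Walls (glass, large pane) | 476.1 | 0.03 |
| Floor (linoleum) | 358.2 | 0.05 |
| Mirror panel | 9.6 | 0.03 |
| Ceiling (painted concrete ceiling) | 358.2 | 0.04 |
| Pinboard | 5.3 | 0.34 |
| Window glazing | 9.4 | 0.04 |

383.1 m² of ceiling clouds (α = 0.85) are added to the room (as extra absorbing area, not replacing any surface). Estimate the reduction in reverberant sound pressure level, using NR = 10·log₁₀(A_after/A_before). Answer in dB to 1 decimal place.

8.8 dB

Equivalent absorption area: A_before = 476.1·0.03 + 358.2·0.05 + 9.6·0.03 + 358.2·0.04 + 5.3·0.34 + 9.4·0.04 = 48.987 m².
Added absorption = 383.1 × 0.85 = 325.635 sabins.
New total A_after = 374.622 sabins.
NR = 10·log₁₀(374.622/48.987) = 8.8 dB.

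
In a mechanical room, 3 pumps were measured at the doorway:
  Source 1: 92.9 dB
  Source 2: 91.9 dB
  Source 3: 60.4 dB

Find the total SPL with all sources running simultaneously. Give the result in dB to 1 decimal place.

Converting to relative power and adding: 10^(92.9/10) + 10^(91.9/10) + 10^(60.4/10) = 3.5e+09.
Combined level = 10 log₁₀(3.5e+09) = 95.4 dB.

95.4 dB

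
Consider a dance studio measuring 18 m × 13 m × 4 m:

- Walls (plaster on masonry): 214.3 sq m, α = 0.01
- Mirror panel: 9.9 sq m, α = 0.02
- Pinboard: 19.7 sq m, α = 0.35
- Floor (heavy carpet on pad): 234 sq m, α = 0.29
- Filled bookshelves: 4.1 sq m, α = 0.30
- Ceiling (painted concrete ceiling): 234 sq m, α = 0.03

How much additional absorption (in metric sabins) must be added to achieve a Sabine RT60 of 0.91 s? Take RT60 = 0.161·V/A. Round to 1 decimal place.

80.3 sabins

Equivalent absorption area: A₁ = 214.3*0.01 + 9.9*0.02 + 19.7*0.35 + 234*0.29 + 4.1*0.30 + 234*0.03 = 85.346 sq m.
Target A₂ = 0.161·936/0.91 = 165.600 sabins (V = 936 m³).
Additional absorption ΔA = 165.600 − 85.346 = 80.3 sabins.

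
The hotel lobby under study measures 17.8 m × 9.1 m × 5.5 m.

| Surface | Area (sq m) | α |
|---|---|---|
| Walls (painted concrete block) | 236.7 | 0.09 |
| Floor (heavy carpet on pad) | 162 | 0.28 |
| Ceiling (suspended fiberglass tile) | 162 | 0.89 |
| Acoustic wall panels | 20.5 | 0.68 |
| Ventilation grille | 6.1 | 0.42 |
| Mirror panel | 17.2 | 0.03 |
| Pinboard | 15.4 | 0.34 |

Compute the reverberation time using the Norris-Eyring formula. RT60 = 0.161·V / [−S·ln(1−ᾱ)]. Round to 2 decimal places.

S = Σ Sᵢ = 619.9 sq m.
Σ(Sᵢαᵢ) = 236.7·0.09 + 162·0.28 + 162·0.89 + 20.5·0.68 + 6.1·0.42 + 17.2·0.03 + 15.4·0.34 = 233.097.
Mean coefficient ᾱ = A/S = 0.3760.
−S·ln(1−ᾱ) = −619.9 × ln(1 − 0.3760) = 292.348.
V = 17.8 × 9.1 × 5.5 = 890.89 m³.
T = 0.161·V/[−S·ln(1−ᾱ)] = 0.161·890.89/292.348 = 0.49 s.

0.49 sec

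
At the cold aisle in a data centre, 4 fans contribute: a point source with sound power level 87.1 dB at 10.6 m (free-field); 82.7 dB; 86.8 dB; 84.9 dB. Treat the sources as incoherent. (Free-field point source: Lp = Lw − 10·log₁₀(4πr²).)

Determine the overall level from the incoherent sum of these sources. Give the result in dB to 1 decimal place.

89.9 dB

Source at 10.6 m: Lp = 87.1 − 10·log₁₀(4π·10.6²) = 87.1 − 10·log₁₀(1411.957) = 55.6 dB.
Σ 10^(Lᵢ/10) = 9.742e+08.
Back to dB: 10·log₁₀ Σ = 89.9 dB.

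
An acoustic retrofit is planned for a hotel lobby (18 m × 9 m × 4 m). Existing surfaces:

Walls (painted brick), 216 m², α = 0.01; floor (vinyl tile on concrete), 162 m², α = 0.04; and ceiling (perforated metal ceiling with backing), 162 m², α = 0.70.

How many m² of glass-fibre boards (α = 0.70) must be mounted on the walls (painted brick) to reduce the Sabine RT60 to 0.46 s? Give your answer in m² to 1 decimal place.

151.8

Total absorption A₁ = 216*0.01 + 162*0.04 + 162*0.70
  = 2.160 + 6.480 + 113.400 = 122.040 m² sabins.
Required A₂ = 0.161·648/0.46 = 226.800 sabins.
ΔA needed = 226.800 − 122.040 = 104.760 sabins.
Each m² of panel replacing the walls (painted brick) adds (0.70 − 0.01) = 0.69 sabins.
Area = ΔA/Δα = 104.760/0.69 = 151.8 m².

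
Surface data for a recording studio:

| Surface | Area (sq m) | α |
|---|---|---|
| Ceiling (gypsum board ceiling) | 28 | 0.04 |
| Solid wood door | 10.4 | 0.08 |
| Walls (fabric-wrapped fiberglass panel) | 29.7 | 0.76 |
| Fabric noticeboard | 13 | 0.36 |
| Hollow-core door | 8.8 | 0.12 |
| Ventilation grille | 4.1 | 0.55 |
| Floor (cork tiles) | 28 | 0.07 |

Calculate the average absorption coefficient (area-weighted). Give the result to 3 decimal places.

0.283

S = Σ Sᵢ = 28 + 10.4 + 29.7 + 13 + 8.8 + 4.1 + 28 = 122.0 sq m.
A = 28·0.04 + 10.4·0.08 + 29.7·0.76 + 13·0.36 + 8.8·0.12 + 4.1·0.55 + 28·0.07 = 34.475 sabins.
ᾱ = 34.475 / 122.0 = 0.283.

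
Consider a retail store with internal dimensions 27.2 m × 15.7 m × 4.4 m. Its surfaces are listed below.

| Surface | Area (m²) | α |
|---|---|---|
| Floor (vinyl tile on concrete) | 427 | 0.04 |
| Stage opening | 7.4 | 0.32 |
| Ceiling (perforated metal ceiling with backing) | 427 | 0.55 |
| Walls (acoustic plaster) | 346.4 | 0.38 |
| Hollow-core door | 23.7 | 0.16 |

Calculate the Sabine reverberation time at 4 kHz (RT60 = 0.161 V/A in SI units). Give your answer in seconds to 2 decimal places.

Total absorption A = 427·0.04 + 7.4·0.32 + 427·0.55 + 346.4·0.38 + 23.7·0.16
  = 17.080 + 2.368 + 234.850 + 131.632 + 3.792 = 389.722 m² sabins.
Volume V = 27.2 × 15.7 × 4.4 = 1878.976 m³.
RT60 = 0.161 · V / A = 0.161 × 1878.976 / 389.722 = 0.78 s.

0.78 sec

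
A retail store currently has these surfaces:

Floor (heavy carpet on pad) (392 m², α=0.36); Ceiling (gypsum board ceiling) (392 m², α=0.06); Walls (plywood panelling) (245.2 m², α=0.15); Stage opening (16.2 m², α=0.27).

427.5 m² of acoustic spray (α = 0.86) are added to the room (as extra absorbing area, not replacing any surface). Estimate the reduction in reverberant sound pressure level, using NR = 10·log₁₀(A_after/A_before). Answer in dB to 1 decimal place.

4.5 dB

Equivalent absorption area: A_before = 392·0.36 + 392·0.06 + 245.2·0.15 + 16.2·0.27 = 205.794 m².
Treatment contributes 427.5·0.86 = 367.650 sabins.
New total A_after = 573.444 sabins.
Reduction = 10 log₁₀(A_after/A_before) = 10 log₁₀(2.7865) = 4.5 dB.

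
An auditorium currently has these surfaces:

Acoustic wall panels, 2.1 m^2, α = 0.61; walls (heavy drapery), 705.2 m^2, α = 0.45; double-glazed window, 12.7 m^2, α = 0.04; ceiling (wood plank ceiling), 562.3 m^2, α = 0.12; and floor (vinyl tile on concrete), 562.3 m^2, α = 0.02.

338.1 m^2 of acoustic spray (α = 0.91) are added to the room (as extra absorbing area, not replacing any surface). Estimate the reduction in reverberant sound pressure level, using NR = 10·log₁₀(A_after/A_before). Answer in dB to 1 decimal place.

Total absorption A_before = 2.1*0.61 + 705.2*0.45 + 12.7*0.04 + 562.3*0.12 + 562.3*0.02
  = 1.281 + 317.340 + 0.508 + 67.476 + 11.246 = 397.851 m^2 sabins.
Treatment contributes 338.1·0.91 = 307.671 sabins.
New total A_after = 705.522 sabins.
Reduction = 10 log₁₀(A_after/A_before) = 10 log₁₀(1.7733) = 2.5 dB.

2.5 dB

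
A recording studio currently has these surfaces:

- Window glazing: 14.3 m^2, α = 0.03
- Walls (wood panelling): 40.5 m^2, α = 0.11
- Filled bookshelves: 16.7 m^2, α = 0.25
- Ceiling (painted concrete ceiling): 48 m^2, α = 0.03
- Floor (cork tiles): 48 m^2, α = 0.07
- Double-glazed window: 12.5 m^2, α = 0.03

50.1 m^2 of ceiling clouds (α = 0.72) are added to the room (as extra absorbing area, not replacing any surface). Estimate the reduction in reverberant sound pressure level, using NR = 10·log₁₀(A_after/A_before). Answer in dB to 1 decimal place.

Summing Sᵢαᵢ: 0.429 + 4.455 + 4.175 + 1.440 + 3.360 + 0.375 → A_before = 14.234 sabins.
Treatment contributes 50.1·0.72 = 36.072 sabins.
New total A_after = 50.306 sabins.
Reduction = 10 log₁₀(A_after/A_before) = 10 log₁₀(3.5342) = 5.5 dB.

5.5 dB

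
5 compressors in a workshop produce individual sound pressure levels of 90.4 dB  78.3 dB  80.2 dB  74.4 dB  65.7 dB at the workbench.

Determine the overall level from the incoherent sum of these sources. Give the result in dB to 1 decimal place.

Converting to relative power and adding: 10^(90.4/10) + 10^(78.3/10) + 10^(80.2/10) + 10^(74.4/10) + 10^(65.7/10) = 1.3e+09.
L_total = 10·log₁₀(1.3e+09) = 91.1 dB.

91.1 dB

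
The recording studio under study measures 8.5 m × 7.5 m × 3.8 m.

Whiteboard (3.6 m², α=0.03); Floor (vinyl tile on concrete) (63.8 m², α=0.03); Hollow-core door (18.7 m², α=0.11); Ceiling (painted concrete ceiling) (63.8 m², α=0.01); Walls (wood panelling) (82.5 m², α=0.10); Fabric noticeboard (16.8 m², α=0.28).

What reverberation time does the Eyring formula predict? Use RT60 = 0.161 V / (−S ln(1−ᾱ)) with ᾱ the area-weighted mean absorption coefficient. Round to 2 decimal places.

Total surface area S = 3.6 + 63.8 + 18.7 + 63.8 + 82.5 + 16.8 = 249.2 m².
Absorption A = 3.6·0.03 + 63.8·0.03 + 18.7·0.11 + 63.8·0.01 + 82.5·0.10 + 16.8·0.28 = 17.671 sabins.
Mean coefficient ᾱ = A/S = 0.0709.
−S·ln(1−ᾱ) = −249.2 × ln(1 − 0.0709) = 18.326.
V = 8.5 × 7.5 × 3.8 = 242.25 m³.
T = 0.161·V/[−S·ln(1−ᾱ)] = 0.161·242.25/18.326 = 2.13 s.

2.13 sec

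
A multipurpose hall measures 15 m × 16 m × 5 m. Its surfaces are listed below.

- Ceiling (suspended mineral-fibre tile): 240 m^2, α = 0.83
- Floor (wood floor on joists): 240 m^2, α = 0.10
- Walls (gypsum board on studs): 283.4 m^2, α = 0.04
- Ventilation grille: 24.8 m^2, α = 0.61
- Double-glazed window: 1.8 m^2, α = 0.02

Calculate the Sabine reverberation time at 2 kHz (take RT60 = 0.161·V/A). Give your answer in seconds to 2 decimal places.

Total absorption A = 240×0.83 + 240×0.10 + 283.4×0.04 + 24.8×0.61 + 1.8×0.02
  = 199.200 + 24.000 + 11.336 + 15.128 + 0.036 = 249.700 m^2 sabins.
V = 15·16·5 = 1200 m³.
RT60 = 0.161 · V / A = 0.161 × 1200 / 249.700 = 0.77 s.

0.77 seconds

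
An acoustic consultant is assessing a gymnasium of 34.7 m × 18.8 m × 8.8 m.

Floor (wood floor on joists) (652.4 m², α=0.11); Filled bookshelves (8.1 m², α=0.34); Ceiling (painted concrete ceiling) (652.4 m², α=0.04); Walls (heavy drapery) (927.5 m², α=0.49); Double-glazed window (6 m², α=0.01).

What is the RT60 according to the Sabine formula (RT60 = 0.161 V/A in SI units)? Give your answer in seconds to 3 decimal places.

1.665 seconds

Total absorption A = 652.4×0.11 + 8.1×0.34 + 652.4×0.04 + 927.5×0.49 + 6×0.01
  = 71.764 + 2.754 + 26.096 + 454.475 + 0.060 = 555.149 m² sabins.
V = 34.7·18.8·8.8 = 5740.768 m³.
Sabine: RT60 = 0.161 × 5740.768 / 555.149 = 1.665 s.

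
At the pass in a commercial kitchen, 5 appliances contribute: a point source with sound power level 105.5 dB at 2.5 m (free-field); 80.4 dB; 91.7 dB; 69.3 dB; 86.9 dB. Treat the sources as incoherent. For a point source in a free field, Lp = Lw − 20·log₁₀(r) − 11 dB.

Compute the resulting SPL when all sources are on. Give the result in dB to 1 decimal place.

Source at 2.5 m: Lp = 105.5 − 20·log₁₀(2.5) − 11 = 86.5 dB.
Converting to relative power and adding: 10^(86.5/10) + 10^(80.4/10) + 10^(91.7/10) + 10^(69.3/10) + 10^(86.9/10) = 2.534e+09.
Back to dB: 10·log₁₀ Σ = 94.0 dB.

94.0 dB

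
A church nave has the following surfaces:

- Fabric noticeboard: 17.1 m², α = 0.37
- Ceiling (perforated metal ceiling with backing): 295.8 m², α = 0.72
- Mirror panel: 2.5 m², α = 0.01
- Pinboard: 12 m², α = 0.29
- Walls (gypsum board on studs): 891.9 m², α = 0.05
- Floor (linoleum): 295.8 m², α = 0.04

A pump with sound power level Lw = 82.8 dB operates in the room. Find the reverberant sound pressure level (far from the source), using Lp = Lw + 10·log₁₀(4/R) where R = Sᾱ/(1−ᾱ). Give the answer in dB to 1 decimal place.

63.5 dB

Σ(Sᵢαᵢ) = 17.1×0.37 + 295.8×0.72 + 2.5×0.01 + 12×0.29 + 891.9×0.05 + 295.8×0.04 = 279.235; total area S = 1515.1 m².
ᾱ = 0.1843, so room constant R = A/(1−ᾱ) = 342.326 m².
Lp = 82.8 + 10·log₁₀(4/342.326) = 82.8 + (-19.32) = 63.5 dB.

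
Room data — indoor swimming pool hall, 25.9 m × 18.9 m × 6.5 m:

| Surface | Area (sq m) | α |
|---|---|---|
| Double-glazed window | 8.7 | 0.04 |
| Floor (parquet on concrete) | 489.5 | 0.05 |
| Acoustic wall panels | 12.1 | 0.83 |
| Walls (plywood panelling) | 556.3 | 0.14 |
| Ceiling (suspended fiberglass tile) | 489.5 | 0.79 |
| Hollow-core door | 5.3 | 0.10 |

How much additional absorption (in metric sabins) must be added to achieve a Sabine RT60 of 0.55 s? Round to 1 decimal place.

431.4 sabins

Total absorption A₁ = 8.7·0.04 + 489.5·0.05 + 12.1·0.83 + 556.3·0.14 + 489.5·0.79 + 5.3·0.10
  = 0.348 + 24.475 + 10.043 + 77.882 + 386.705 + 0.530 = 499.983 sq m sabins.
Target A₂ = 0.161·3181.815/0.55 = 931.404 sabins (V = 3181.815 m³).
ΔA = A₂ − A₁ = 931.404 − 499.983 = 431.4 sabins.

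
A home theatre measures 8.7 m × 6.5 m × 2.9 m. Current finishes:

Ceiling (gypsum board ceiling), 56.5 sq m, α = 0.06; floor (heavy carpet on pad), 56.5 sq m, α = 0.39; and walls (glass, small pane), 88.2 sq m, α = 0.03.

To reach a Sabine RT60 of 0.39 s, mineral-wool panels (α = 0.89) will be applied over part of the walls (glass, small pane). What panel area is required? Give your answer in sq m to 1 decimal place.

46.1

Equivalent absorption area: A₁ = 56.5×0.06 + 56.5×0.39 + 88.2×0.03 = 28.071 sq m.
V = 163.995 m³. Target absorption A₂ = 0.161 × 163.995 / 0.39 = 67.701 sabins.
ΔA needed = 67.701 − 28.071 = 39.630 sabins.
Each sq m of panel replacing the walls (glass, small pane) adds (0.89 − 0.03) = 0.86 sabins.
Panel area = 39.630 / 0.86 = 46.1 sq m.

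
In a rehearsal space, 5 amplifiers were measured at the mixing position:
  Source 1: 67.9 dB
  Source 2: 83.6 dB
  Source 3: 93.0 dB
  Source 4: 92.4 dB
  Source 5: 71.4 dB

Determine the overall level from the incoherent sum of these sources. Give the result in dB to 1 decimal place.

96.0 dB

Sum in the linear (power) domain: Σ 10^(Lᵢ/10) = 10^(67.9/10) + 10^(83.6/10) + 10^(93.0/10) + 10^(92.4/10) + 10^(71.4/10) = 3.982e+09.
Back to dB: 10·log₁₀ Σ = 96.0 dB.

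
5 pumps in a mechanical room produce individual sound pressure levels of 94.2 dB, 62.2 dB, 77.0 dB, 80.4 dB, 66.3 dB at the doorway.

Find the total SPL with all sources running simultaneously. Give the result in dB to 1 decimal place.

Σ 10^(Lᵢ/10) = 2.796e+09.
Combined level = 10 log₁₀(2.796e+09) = 94.5 dB.

94.5 dB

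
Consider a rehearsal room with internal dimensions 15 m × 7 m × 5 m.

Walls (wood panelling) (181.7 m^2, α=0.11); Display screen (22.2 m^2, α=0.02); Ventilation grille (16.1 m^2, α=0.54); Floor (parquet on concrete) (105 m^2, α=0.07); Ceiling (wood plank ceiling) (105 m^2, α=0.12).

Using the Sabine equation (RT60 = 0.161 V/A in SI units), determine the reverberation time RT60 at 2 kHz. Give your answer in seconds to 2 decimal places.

Equivalent absorption area: A = 181.7*0.11 + 22.2*0.02 + 16.1*0.54 + 105*0.07 + 105*0.12 = 49.075 m^2.
Room volume: 525 m³.
RT60 = 0.161 · V / A = 0.161 × 525 / 49.075 = 1.72 s.

1.72 sec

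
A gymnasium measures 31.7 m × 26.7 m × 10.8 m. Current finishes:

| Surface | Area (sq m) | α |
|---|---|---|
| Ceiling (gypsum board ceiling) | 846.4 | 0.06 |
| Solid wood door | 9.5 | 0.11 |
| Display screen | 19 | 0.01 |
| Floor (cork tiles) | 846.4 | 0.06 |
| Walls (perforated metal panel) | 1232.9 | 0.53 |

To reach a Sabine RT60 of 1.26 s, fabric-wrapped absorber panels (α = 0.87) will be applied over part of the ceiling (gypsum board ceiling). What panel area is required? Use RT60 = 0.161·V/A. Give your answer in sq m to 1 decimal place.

A₁ = Σ Sᵢαᵢ = 846.4*0.06 + 9.5*0.11 + 19*0.01 + 846.4*0.06 + 1232.9*0.53 = 756.240 sabins.
Required A₂ = 0.161·9141.012/1.26 = 1168.018 sabins.
ΔA needed = 1168.018 − 756.240 = 411.778 sabins.
Each sq m of panel replacing the ceiling (gypsum board ceiling) adds (0.87 − 0.06) = 0.81 sabins.
Area = ΔA/Δα = 411.778/0.81 = 508.4 sq m.

508.4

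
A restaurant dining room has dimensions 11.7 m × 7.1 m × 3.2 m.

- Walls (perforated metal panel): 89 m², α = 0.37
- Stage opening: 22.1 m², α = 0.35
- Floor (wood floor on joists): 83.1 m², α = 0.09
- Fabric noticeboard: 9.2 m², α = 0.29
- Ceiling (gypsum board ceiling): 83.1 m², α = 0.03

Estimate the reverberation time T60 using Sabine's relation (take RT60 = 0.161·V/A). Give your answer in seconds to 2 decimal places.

Equivalent absorption area: A = 89×0.37 + 22.1×0.35 + 83.1×0.09 + 9.2×0.29 + 83.1×0.03 = 53.305 m².
V = 11.7·7.1·3.2 = 265.824 m³.
RT60 = 0.161 · V / A = 0.161 × 265.824 / 53.305 = 0.80 s.

0.80 s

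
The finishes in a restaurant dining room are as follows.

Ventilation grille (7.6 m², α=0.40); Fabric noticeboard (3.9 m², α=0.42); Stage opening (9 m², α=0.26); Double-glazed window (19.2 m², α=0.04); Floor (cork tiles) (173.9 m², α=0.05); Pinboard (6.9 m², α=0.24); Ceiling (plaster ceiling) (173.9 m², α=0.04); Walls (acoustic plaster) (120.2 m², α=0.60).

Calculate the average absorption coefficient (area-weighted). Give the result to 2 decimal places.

0.19

Total surface area S = 514.6 m².
Weighted sum Σ Sα = 97.213.
ᾱ = 97.213 / 514.6 = 0.19.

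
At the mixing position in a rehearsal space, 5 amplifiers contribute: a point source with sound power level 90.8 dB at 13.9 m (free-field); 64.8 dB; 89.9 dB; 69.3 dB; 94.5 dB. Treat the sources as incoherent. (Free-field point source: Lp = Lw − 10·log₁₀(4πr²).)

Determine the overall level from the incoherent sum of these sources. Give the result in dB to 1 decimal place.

95.8 dB

Source at 13.9 m: Lp = 90.8 − 10·log₁₀(4π·13.9²) = 90.8 − 10·log₁₀(2427.948) = 56.9 dB.
Sum in the linear (power) domain: Σ 10^(Lᵢ/10) = 10^(56.9/10) + 10^(64.8/10) + 10^(89.9/10) + 10^(69.3/10) + 10^(94.5/10) = 3.808e+09.
L_total = 10·log₁₀(3.808e+09) = 95.8 dB.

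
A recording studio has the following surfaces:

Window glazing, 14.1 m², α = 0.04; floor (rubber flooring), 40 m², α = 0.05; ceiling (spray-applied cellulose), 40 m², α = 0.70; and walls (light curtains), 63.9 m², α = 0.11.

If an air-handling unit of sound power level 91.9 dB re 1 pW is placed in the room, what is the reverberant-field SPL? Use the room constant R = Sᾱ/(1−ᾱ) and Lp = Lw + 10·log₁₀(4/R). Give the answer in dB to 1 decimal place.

A = 37.593 sabins; S = 158.0 m².
ᾱ = 0.2379, so room constant R = A/(1−ᾱ) = 49.328 m².
Lp = 91.9 + 10·log₁₀(4/49.328) = 91.9 + (-10.91) = 81.0 dB.

81.0 dB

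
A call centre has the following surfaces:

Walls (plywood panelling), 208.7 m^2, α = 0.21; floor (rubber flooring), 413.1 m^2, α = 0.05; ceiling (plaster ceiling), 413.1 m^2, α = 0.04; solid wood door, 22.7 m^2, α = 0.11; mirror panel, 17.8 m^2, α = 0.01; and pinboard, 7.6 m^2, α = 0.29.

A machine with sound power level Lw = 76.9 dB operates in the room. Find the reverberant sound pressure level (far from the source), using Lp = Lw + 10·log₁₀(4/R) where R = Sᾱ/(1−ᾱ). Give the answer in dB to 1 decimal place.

A = 85.885 sabins; S = 1083.0 m^2.
ᾱ = 0.0793, so room constant R = A/(1−ᾱ) = 93.282 m^2.
Lp = 76.9 + 10·log₁₀(4/93.282) = 76.9 + (-13.68) = 63.2 dB.

63.2 dB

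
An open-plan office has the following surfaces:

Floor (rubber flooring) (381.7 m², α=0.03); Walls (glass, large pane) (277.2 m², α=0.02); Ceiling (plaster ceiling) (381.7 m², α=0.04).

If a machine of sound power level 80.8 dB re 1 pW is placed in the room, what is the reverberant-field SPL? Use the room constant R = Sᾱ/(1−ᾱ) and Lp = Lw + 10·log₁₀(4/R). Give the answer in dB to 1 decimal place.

71.6 dB

Σ(Sᵢαᵢ) = 381.7·0.03 + 277.2·0.02 + 381.7·0.04 = 32.263; total area S = 1040.6 m².
ᾱ = 32.263/1040.6 = 0.0310; R = Sᾱ/(1−ᾱ) = 32.263/(1−0.0310) = 33.295 m².
Lp = Lw + 10 log₁₀(4/R) = 80.8 -9.20 = 71.6 dB.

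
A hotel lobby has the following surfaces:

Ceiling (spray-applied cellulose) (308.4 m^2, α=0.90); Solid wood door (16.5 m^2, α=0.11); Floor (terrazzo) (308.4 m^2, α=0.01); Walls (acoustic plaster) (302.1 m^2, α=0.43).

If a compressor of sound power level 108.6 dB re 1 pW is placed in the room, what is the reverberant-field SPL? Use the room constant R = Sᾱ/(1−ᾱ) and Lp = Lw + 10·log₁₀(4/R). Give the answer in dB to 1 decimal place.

85.9 dB

A = 412.362 sabins; S = 935.4 m^2.
ᾱ = 412.362/935.4 = 0.4408; R = Sᾱ/(1−ᾱ) = 412.362/(1−0.4408) = 737.414 m^2.
Lp = 108.6 + 10·log₁₀(4/737.414) = 108.6 + (-22.66) = 85.9 dB.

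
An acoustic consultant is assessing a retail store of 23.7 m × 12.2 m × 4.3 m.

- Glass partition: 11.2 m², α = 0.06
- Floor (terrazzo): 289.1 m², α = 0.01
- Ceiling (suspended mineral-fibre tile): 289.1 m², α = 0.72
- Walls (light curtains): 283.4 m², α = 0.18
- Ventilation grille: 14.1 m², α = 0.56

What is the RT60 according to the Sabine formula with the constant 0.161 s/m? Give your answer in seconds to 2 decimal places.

0.74 s

Summing Sᵢαᵢ: 0.672 + 2.891 + 208.152 + 51.012 + 7.896 → A = 270.623 sabins.
Room volume: 1243.302 m³.
Sabine: RT60 = 0.161 × 1243.302 / 270.623 = 0.74 s.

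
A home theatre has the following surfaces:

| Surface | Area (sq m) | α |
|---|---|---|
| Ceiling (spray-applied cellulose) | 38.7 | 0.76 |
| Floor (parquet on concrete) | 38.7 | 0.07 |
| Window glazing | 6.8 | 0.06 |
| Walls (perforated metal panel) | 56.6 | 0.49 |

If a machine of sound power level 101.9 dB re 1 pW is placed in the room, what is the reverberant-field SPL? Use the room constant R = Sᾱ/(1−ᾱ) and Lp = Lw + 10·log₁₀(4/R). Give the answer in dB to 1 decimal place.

Σ(Sᵢαᵢ) = 38.7·0.76 + 38.7·0.07 + 6.8·0.06 + 56.6·0.49 = 60.263; total area S = 140.8 sq m.
ᾱ = 0.4280, so room constant R = A/(1−ᾱ) = 105.355 sq m.
Lp = 101.9 + 10·log₁₀(4/105.355) = 101.9 + (-14.21) = 87.7 dB.

87.7 dB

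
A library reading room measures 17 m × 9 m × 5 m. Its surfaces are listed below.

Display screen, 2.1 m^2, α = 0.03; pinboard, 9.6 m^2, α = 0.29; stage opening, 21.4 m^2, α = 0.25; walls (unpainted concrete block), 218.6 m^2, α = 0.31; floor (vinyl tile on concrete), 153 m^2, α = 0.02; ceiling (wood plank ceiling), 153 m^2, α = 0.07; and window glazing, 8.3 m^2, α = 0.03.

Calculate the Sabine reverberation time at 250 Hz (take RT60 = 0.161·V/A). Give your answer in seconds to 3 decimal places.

Summing Sᵢαᵢ: 0.063 + 2.784 + 5.350 + 67.766 + 3.060 + 10.710 + 0.249 → A = 89.982 sabins.
Room volume: 765 m³.
T = 0.161 V/A = 0.161·765/89.982 = 1.369 s.

1.369 s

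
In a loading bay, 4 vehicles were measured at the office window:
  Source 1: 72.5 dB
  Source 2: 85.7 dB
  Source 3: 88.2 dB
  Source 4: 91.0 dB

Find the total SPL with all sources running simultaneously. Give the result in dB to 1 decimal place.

Σ 10^(Lᵢ/10) = 2.309e+09.
L_total = 10·log₁₀(2.309e+09) = 93.6 dB.

93.6 dB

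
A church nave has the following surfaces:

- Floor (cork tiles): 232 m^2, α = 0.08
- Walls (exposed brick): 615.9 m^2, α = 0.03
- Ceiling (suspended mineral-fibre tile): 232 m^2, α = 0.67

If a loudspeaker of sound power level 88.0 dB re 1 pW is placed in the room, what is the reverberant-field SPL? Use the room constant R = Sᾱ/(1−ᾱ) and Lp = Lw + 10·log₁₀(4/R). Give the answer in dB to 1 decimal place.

A = 192.477 sabins; S = 1079.9 m^2.
ᾱ = 0.1782, so room constant R = A/(1−ᾱ) = 234.214 m^2.
Lp = 88.0 + 10·log₁₀(4/234.214) = 88.0 + (-17.68) = 70.3 dB.

70.3 dB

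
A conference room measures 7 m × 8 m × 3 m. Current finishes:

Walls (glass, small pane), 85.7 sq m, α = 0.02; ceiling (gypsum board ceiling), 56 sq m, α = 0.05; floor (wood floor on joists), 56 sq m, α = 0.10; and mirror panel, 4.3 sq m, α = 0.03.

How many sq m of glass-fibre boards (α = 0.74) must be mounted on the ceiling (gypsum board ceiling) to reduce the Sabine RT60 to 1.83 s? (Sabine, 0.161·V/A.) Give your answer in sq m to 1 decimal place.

6.6

A₁ = Σ Sᵢαᵢ = 85.7×0.02 + 56×0.05 + 56×0.10 + 4.3×0.03 = 10.243 sabins.
Required A₂ = 0.161·168/1.83 = 14.780 sabins.
ΔA needed = 14.780 − 10.243 = 4.537 sabins.
Net gain per sq m: Δα = 0.74 − 0.05 = 0.69.
Area = ΔA/Δα = 4.537/0.69 = 6.6 sq m.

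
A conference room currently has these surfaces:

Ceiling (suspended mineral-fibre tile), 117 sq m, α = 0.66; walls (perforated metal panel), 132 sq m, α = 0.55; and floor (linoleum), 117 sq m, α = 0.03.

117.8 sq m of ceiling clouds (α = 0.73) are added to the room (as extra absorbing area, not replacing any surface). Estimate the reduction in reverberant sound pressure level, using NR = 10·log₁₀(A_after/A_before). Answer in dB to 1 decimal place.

Summing Sᵢαᵢ: 77.220 + 72.600 + 3.510 → A_before = 153.330 sabins.
Added absorption = 117.8 × 0.73 = 85.994 sabins.
New total A_after = 239.324 sabins.
NR = 10·log₁₀(239.324/153.330) = 1.9 dB.

1.9 dB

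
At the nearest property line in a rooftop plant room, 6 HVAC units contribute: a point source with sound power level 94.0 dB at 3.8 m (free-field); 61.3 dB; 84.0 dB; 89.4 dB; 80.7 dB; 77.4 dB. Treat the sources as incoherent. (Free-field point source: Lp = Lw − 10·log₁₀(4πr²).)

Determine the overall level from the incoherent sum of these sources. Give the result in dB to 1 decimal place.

Source at 3.8 m: Lp = 94.0 − 10·log₁₀(4π·3.8²) = 94.0 − 10·log₁₀(181.458) = 71.4 dB.
Converting to relative power and adding: 10^(71.4/10) + 10^(61.3/10) + 10^(84.0/10) + 10^(89.4/10) + 10^(80.7/10) + 10^(77.4/10) = 1.31e+09.
Combined level = 10 log₁₀(1.31e+09) = 91.2 dB.

91.2 dB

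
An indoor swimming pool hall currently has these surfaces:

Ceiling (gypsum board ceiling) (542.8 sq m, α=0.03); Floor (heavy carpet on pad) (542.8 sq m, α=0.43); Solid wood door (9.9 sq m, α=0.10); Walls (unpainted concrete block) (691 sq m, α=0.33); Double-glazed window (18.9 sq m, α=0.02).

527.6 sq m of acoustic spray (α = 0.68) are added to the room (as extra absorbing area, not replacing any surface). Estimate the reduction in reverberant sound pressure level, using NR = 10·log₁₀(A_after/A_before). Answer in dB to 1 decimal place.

2.4 dB

A_before = Σ Sᵢαᵢ = 542.8×0.03 + 542.8×0.43 + 9.9×0.10 + 691×0.33 + 18.9×0.02 = 479.086 sabins.
Treatment contributes 527.6·0.68 = 358.768 sabins.
A_after = 479.086 + 358.768 = 837.854 sabins.
Reduction = 10 log₁₀(A_after/A_before) = 10 log₁₀(1.7489) = 2.4 dB.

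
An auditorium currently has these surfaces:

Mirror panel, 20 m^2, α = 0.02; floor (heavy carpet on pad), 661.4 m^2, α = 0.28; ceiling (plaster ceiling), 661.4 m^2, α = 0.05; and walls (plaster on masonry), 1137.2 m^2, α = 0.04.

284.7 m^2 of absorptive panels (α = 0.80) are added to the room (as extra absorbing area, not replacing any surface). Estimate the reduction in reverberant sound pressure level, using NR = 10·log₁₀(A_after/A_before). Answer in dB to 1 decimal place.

A_before = Σ Sᵢαᵢ = 20*0.02 + 661.4*0.28 + 661.4*0.05 + 1137.2*0.04 = 264.150 sabins.
Treatment contributes 284.7·0.80 = 227.760 sabins.
New total A_after = 491.910 sabins.
Reduction = 10 log₁₀(A_after/A_before) = 10 log₁₀(1.8622) = 2.7 dB.

2.7 dB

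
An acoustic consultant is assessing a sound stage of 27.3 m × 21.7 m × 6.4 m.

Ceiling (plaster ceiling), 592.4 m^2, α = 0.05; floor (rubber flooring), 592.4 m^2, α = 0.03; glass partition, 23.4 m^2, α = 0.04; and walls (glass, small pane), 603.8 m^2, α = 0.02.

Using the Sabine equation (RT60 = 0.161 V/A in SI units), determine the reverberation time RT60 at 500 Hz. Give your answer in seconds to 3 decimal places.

A = Σ Sᵢαᵢ = 592.4*0.05 + 592.4*0.03 + 23.4*0.04 + 603.8*0.02 = 60.404 sabins.
V = 27.3·21.7·6.4 = 3791.424 m³.
T = 0.161 V/A = 0.161·3791.424/60.404 = 10.106 s.

10.106 seconds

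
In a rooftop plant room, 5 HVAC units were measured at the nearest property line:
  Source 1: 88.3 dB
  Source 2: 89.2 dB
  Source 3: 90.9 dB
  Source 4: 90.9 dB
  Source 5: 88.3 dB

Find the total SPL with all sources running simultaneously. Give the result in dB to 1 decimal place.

Converting to relative power and adding: 10^(88.3/10) + 10^(89.2/10) + 10^(90.9/10) + 10^(90.9/10) + 10^(88.3/10) = 4.644e+09.
L_total = 10·log₁₀(4.644e+09) = 96.7 dB.

96.7 dB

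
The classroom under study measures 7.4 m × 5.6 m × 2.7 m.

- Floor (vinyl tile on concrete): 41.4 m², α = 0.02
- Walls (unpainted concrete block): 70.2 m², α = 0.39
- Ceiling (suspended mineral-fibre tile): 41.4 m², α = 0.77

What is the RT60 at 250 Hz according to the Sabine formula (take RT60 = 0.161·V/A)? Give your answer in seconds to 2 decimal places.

0.30 s

Equivalent absorption area: A = 41.4·0.02 + 70.2·0.39 + 41.4·0.77 = 60.084 m².
Volume V = 7.4 × 5.6 × 2.7 = 111.888 m³.
Sabine: RT60 = 0.161 × 111.888 / 60.084 = 0.30 s.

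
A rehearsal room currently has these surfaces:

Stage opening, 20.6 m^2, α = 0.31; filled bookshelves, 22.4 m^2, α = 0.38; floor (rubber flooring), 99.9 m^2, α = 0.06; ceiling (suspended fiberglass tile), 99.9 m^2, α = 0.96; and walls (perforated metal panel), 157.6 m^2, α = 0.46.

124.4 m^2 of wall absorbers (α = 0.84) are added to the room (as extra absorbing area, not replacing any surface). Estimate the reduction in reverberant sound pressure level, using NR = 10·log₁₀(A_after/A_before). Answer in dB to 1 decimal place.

A_before = Σ Sᵢαᵢ = 20.6×0.31 + 22.4×0.38 + 99.9×0.06 + 99.9×0.96 + 157.6×0.46 = 189.292 sabins.
Added absorption = 124.4 × 0.84 = 104.496 sabins.
New total A_after = 293.788 sabins.
NR = 10·log₁₀(293.788/189.292) = 1.9 dB.

1.9 dB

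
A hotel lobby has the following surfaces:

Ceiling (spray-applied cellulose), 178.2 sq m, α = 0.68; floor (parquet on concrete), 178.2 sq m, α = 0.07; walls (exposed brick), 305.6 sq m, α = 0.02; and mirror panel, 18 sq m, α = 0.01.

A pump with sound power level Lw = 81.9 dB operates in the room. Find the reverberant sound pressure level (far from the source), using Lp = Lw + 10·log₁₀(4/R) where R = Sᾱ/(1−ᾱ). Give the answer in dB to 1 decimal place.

65.5 dB

Σ(Sᵢαᵢ) = 178.2·0.68 + 178.2·0.07 + 305.6·0.02 + 18·0.01 = 139.942; total area S = 680.0 sq m.
ᾱ = 0.2058, so room constant R = A/(1−ᾱ) = 176.205 sq m.
Lp = 81.9 + 10·log₁₀(4/176.205) = 81.9 + (-16.44) = 65.5 dB.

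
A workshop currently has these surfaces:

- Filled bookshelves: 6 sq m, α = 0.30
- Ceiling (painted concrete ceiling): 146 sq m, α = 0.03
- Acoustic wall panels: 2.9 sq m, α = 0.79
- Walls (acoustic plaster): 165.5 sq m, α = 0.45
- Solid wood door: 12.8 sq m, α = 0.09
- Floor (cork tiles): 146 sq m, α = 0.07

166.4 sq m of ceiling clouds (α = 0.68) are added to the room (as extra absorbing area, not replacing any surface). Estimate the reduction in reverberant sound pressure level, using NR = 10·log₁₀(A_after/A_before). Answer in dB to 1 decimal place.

A_before = Σ Sᵢαᵢ = 6×0.30 + 146×0.03 + 2.9×0.79 + 165.5×0.45 + 12.8×0.09 + 146×0.07 = 94.318 sabins.
Treatment contributes 166.4·0.68 = 113.152 sabins.
New total A_after = 207.470 sabins.
NR = 10·log₁₀(207.470/94.318) = 3.4 dB.

3.4 dB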